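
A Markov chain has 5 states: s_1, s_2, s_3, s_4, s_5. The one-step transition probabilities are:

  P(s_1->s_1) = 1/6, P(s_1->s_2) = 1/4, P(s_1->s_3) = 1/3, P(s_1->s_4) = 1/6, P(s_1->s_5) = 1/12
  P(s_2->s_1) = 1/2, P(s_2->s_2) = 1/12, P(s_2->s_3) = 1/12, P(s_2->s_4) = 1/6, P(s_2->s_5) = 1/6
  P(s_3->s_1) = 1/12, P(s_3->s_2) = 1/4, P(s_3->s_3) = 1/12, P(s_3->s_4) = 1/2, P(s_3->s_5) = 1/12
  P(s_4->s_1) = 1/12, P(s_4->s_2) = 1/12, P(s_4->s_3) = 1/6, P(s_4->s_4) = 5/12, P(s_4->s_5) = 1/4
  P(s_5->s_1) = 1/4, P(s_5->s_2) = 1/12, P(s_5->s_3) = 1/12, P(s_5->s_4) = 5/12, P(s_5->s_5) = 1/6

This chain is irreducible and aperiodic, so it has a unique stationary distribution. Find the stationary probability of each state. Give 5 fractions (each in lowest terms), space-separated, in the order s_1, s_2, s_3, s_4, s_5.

Answer: 1305/7046 991/7046 43/271 2455/7046 1177/7046

Derivation:
The stationary distribution satisfies pi = pi * P, i.e.:
  pi_s_1 = 1/6*pi_s_1 + 1/2*pi_s_2 + 1/12*pi_s_3 + 1/12*pi_s_4 + 1/4*pi_s_5
  pi_s_2 = 1/4*pi_s_1 + 1/12*pi_s_2 + 1/4*pi_s_3 + 1/12*pi_s_4 + 1/12*pi_s_5
  pi_s_3 = 1/3*pi_s_1 + 1/12*pi_s_2 + 1/12*pi_s_3 + 1/6*pi_s_4 + 1/12*pi_s_5
  pi_s_4 = 1/6*pi_s_1 + 1/6*pi_s_2 + 1/2*pi_s_3 + 5/12*pi_s_4 + 5/12*pi_s_5
  pi_s_5 = 1/12*pi_s_1 + 1/6*pi_s_2 + 1/12*pi_s_3 + 1/4*pi_s_4 + 1/6*pi_s_5
with normalization: pi_s_1 + pi_s_2 + pi_s_3 + pi_s_4 + pi_s_5 = 1.

Using the first 4 balance equations plus normalization, the linear system A*pi = b is:
  [-5/6, 1/2, 1/12, 1/12, 1/4] . pi = 0
  [1/4, -11/12, 1/4, 1/12, 1/12] . pi = 0
  [1/3, 1/12, -11/12, 1/6, 1/12] . pi = 0
  [1/6, 1/6, 1/2, -7/12, 5/12] . pi = 0
  [1, 1, 1, 1, 1] . pi = 1

Solving yields:
  pi_s_1 = 1305/7046
  pi_s_2 = 991/7046
  pi_s_3 = 43/271
  pi_s_4 = 2455/7046
  pi_s_5 = 1177/7046

Verification (pi * P):
  1305/7046*1/6 + 991/7046*1/2 + 43/271*1/12 + 2455/7046*1/12 + 1177/7046*1/4 = 1305/7046 = pi_s_1  (ok)
  1305/7046*1/4 + 991/7046*1/12 + 43/271*1/4 + 2455/7046*1/12 + 1177/7046*1/12 = 991/7046 = pi_s_2  (ok)
  1305/7046*1/3 + 991/7046*1/12 + 43/271*1/12 + 2455/7046*1/6 + 1177/7046*1/12 = 43/271 = pi_s_3  (ok)
  1305/7046*1/6 + 991/7046*1/6 + 43/271*1/2 + 2455/7046*5/12 + 1177/7046*5/12 = 2455/7046 = pi_s_4  (ok)
  1305/7046*1/12 + 991/7046*1/6 + 43/271*1/12 + 2455/7046*1/4 + 1177/7046*1/6 = 1177/7046 = pi_s_5  (ok)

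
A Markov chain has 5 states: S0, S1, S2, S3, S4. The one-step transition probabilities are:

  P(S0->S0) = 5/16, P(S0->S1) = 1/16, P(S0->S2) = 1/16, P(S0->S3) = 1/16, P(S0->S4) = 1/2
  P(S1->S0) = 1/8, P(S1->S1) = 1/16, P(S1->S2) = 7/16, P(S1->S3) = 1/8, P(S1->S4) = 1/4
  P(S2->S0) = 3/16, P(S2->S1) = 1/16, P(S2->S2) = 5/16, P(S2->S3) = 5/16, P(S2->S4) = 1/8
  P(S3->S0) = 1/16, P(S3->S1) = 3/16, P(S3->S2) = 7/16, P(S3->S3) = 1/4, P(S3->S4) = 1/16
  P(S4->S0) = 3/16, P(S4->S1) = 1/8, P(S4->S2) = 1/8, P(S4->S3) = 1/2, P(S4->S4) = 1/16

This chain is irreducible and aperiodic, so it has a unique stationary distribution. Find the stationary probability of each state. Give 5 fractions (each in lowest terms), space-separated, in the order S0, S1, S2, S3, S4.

The stationary distribution satisfies pi = pi * P, i.e.:
  pi_S0 = 5/16*pi_S0 + 1/8*pi_S1 + 3/16*pi_S2 + 1/16*pi_S3 + 3/16*pi_S4
  pi_S1 = 1/16*pi_S0 + 1/16*pi_S1 + 1/16*pi_S2 + 3/16*pi_S3 + 1/8*pi_S4
  pi_S2 = 1/16*pi_S0 + 7/16*pi_S1 + 5/16*pi_S2 + 7/16*pi_S3 + 1/8*pi_S4
  pi_S3 = 1/16*pi_S0 + 1/8*pi_S1 + 5/16*pi_S2 + 1/4*pi_S3 + 1/2*pi_S4
  pi_S4 = 1/2*pi_S0 + 1/4*pi_S1 + 1/8*pi_S2 + 1/16*pi_S3 + 1/16*pi_S4
with normalization: pi_S0 + pi_S1 + pi_S2 + pi_S3 + pi_S4 = 1.

Using the first 4 balance equations plus normalization, the linear system A*pi = b is:
  [-11/16, 1/8, 3/16, 1/16, 3/16] . pi = 0
  [1/16, -15/16, 1/16, 3/16, 1/8] . pi = 0
  [1/16, 7/16, -11/16, 7/16, 1/8] . pi = 0
  [1/16, 1/8, 5/16, -3/4, 1/2] . pi = 0
  [1, 1, 1, 1, 1] . pi = 1

Solving yields:
  pi_S0 = 5441/32268
  pi_S1 = 1721/16134
  pi_S2 = 9175/32268
  pi_S3 = 4297/16134
  pi_S4 = 468/2689

Verification (pi * P):
  5441/32268*5/16 + 1721/16134*1/8 + 9175/32268*3/16 + 4297/16134*1/16 + 468/2689*3/16 = 5441/32268 = pi_S0  (ok)
  5441/32268*1/16 + 1721/16134*1/16 + 9175/32268*1/16 + 4297/16134*3/16 + 468/2689*1/8 = 1721/16134 = pi_S1  (ok)
  5441/32268*1/16 + 1721/16134*7/16 + 9175/32268*5/16 + 4297/16134*7/16 + 468/2689*1/8 = 9175/32268 = pi_S2  (ok)
  5441/32268*1/16 + 1721/16134*1/8 + 9175/32268*5/16 + 4297/16134*1/4 + 468/2689*1/2 = 4297/16134 = pi_S3  (ok)
  5441/32268*1/2 + 1721/16134*1/4 + 9175/32268*1/8 + 4297/16134*1/16 + 468/2689*1/16 = 468/2689 = pi_S4  (ok)

Answer: 5441/32268 1721/16134 9175/32268 4297/16134 468/2689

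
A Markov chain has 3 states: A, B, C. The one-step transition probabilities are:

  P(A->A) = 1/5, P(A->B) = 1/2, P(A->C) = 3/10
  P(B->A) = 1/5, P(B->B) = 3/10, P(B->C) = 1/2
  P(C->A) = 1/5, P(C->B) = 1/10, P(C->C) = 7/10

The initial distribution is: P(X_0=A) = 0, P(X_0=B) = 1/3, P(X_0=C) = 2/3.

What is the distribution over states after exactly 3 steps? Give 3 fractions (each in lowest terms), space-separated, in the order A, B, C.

Propagating the distribution step by step (d_{t+1} = d_t * P):
d_0 = (A=0, B=1/3, C=2/3)
  d_1[A] = 0*1/5 + 1/3*1/5 + 2/3*1/5 = 1/5
  d_1[B] = 0*1/2 + 1/3*3/10 + 2/3*1/10 = 1/6
  d_1[C] = 0*3/10 + 1/3*1/2 + 2/3*7/10 = 19/30
d_1 = (A=1/5, B=1/6, C=19/30)
  d_2[A] = 1/5*1/5 + 1/6*1/5 + 19/30*1/5 = 1/5
  d_2[B] = 1/5*1/2 + 1/6*3/10 + 19/30*1/10 = 16/75
  d_2[C] = 1/5*3/10 + 1/6*1/2 + 19/30*7/10 = 44/75
d_2 = (A=1/5, B=16/75, C=44/75)
  d_3[A] = 1/5*1/5 + 16/75*1/5 + 44/75*1/5 = 1/5
  d_3[B] = 1/5*1/2 + 16/75*3/10 + 44/75*1/10 = 167/750
  d_3[C] = 1/5*3/10 + 16/75*1/2 + 44/75*7/10 = 433/750
d_3 = (A=1/5, B=167/750, C=433/750)

Answer: 1/5 167/750 433/750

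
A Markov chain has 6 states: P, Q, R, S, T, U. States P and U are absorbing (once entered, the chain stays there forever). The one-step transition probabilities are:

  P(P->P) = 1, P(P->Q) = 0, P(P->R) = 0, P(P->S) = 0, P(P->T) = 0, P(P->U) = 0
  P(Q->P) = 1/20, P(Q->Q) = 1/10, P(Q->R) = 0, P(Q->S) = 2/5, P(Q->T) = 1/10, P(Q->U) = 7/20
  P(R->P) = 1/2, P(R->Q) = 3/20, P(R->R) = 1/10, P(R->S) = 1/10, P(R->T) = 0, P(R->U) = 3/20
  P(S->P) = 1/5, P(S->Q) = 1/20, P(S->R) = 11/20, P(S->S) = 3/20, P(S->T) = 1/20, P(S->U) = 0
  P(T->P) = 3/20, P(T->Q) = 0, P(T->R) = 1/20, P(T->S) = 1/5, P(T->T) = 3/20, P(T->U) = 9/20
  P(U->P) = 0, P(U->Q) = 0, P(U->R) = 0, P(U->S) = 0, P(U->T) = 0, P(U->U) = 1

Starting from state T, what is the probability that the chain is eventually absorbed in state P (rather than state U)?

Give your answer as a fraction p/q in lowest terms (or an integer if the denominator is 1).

Let a_i = P(absorbed in P | start in state i).
Boundary conditions: a_P = 1, a_U = 0.
For each transient state i, a_i = sum_j P(i->j) * a_j:
  a_Q = 1/20*a_P + 1/10*a_Q + 0*a_R + 2/5*a_S + 1/10*a_T + 7/20*a_U
  a_R = 1/2*a_P + 3/20*a_Q + 1/10*a_R + 1/10*a_S + 0*a_T + 3/20*a_U
  a_S = 1/5*a_P + 1/20*a_Q + 11/20*a_R + 3/20*a_S + 1/20*a_T + 0*a_U
  a_T = 3/20*a_P + 0*a_Q + 1/20*a_R + 1/5*a_S + 3/20*a_T + 9/20*a_U

Substituting a_P = 1 and a_U = 0, rearrange to (I - Q) a = r where r[i] = P(i -> P):
  [9/10, 0, -2/5, -1/10] . (a_Q, a_R, a_S, a_T) = 1/20
  [-3/20, 9/10, -1/10, 0] . (a_Q, a_R, a_S, a_T) = 1/2
  [-1/20, -11/20, 17/20, -1/20] . (a_Q, a_R, a_S, a_T) = 1/5
  [0, -1/20, -1/5, 17/20] . (a_Q, a_R, a_S, a_T) = 3/20

Solving yields:
  a_Q = 16767/39049
  a_R = 55423/78098
  a_S = 29008/39049
  a_T = 30693/78098

Starting state is T, so the absorption probability is a_T = 30693/78098.

Answer: 30693/78098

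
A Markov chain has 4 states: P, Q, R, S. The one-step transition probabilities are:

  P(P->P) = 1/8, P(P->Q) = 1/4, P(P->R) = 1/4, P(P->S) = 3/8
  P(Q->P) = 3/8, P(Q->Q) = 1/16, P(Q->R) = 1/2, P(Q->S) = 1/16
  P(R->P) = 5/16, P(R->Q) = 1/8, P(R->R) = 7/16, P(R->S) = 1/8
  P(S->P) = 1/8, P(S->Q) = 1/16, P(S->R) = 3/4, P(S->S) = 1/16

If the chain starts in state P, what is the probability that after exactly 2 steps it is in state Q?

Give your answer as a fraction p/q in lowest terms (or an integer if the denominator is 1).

Computing P^2 by repeated multiplication:
P^1 =
  P: [1/8, 1/4, 1/4, 3/8]
  Q: [3/8, 1/16, 1/2, 1/16]
  R: [5/16, 1/8, 7/16, 1/8]
  S: [1/8, 1/16, 3/4, 1/16]
P^2 =
  P: [15/64, 13/128, 35/64, 15/128]
  Q: [15/64, 21/128, 25/64, 27/128]
  R: [61/256, 19/128, 109/256, 3/16]
  S: [9/32, 17/128, 7/16, 19/128]

(P^2)[P -> Q] = 13/128

Answer: 13/128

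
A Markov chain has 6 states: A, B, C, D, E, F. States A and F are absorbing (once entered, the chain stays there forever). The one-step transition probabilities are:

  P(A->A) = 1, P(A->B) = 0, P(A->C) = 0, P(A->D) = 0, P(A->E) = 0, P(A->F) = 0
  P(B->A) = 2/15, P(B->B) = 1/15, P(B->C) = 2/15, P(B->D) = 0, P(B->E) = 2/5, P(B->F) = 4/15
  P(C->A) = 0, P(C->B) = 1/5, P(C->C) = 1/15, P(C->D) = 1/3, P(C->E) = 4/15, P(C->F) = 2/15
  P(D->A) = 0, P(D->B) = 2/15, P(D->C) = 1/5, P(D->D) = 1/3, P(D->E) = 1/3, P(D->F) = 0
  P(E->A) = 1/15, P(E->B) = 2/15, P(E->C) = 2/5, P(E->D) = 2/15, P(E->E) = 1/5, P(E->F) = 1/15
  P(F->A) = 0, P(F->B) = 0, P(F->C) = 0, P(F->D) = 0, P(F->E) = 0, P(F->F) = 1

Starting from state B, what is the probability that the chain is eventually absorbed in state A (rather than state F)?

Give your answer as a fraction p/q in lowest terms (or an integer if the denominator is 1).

Answer: 63/197

Derivation:
Let a_i = P(absorbed in A | start in state i).
Boundary conditions: a_A = 1, a_F = 0.
For each transient state i, a_i = sum_j P(i->j) * a_j:
  a_B = 2/15*a_A + 1/15*a_B + 2/15*a_C + 0*a_D + 2/5*a_E + 4/15*a_F
  a_C = 0*a_A + 1/5*a_B + 1/15*a_C + 1/3*a_D + 4/15*a_E + 2/15*a_F
  a_D = 0*a_A + 2/15*a_B + 1/5*a_C + 1/3*a_D + 1/3*a_E + 0*a_F
  a_E = 1/15*a_A + 2/15*a_B + 2/5*a_C + 2/15*a_D + 1/5*a_E + 1/15*a_F

Substituting a_A = 1 and a_F = 0, rearrange to (I - Q) a = r where r[i] = P(i -> A):
  [14/15, -2/15, 0, -2/5] . (a_B, a_C, a_D, a_E) = 2/15
  [-1/5, 14/15, -1/3, -4/15] . (a_B, a_C, a_D, a_E) = 0
  [-2/15, -1/5, 2/3, -1/3] . (a_B, a_C, a_D, a_E) = 0
  [-2/15, -2/5, -2/15, 4/5] . (a_B, a_C, a_D, a_E) = 1/15

Solving yields:
  a_B = 63/197
  a_C = 1171/4334
  a_D = 664/2167
  a_E = 1399/4334

Starting state is B, so the absorption probability is a_B = 63/197.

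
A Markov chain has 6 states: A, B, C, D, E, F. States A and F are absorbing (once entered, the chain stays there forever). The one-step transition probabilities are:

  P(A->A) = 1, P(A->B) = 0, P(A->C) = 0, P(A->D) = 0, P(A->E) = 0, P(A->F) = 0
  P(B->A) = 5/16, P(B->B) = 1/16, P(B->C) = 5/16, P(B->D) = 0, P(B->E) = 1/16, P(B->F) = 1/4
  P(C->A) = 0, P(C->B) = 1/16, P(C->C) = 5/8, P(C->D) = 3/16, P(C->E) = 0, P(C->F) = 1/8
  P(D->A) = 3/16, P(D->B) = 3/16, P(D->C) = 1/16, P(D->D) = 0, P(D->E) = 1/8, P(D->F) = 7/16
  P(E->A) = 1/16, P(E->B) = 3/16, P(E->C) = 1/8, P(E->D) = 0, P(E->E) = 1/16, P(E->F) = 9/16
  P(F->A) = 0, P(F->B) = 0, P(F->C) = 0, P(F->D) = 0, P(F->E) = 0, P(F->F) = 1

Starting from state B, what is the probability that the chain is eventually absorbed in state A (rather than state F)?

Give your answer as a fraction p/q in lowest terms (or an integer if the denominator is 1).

Answer: 7731/18451

Derivation:
Let a_i = P(absorbed in A | start in state i).
Boundary conditions: a_A = 1, a_F = 0.
For each transient state i, a_i = sum_j P(i->j) * a_j:
  a_B = 5/16*a_A + 1/16*a_B + 5/16*a_C + 0*a_D + 1/16*a_E + 1/4*a_F
  a_C = 0*a_A + 1/16*a_B + 5/8*a_C + 3/16*a_D + 0*a_E + 1/8*a_F
  a_D = 3/16*a_A + 3/16*a_B + 1/16*a_C + 0*a_D + 1/8*a_E + 7/16*a_F
  a_E = 1/16*a_A + 3/16*a_B + 1/8*a_C + 0*a_D + 1/16*a_E + 9/16*a_F

Substituting a_A = 1 and a_F = 0, rearrange to (I - Q) a = r where r[i] = P(i -> A):
  [15/16, -5/16, 0, -1/16] . (a_B, a_C, a_D, a_E) = 5/16
  [-1/16, 3/8, -3/16, 0] . (a_B, a_C, a_D, a_E) = 0
  [-3/16, -1/16, 1, -1/8] . (a_B, a_C, a_D, a_E) = 3/16
  [-3/16, -1/8, 0, 15/16] . (a_B, a_C, a_D, a_E) = 1/16

Solving yields:
  a_B = 7731/18451
  a_C = 4078/18451
  a_D = 5579/18451
  a_E = 3320/18451

Starting state is B, so the absorption probability is a_B = 7731/18451.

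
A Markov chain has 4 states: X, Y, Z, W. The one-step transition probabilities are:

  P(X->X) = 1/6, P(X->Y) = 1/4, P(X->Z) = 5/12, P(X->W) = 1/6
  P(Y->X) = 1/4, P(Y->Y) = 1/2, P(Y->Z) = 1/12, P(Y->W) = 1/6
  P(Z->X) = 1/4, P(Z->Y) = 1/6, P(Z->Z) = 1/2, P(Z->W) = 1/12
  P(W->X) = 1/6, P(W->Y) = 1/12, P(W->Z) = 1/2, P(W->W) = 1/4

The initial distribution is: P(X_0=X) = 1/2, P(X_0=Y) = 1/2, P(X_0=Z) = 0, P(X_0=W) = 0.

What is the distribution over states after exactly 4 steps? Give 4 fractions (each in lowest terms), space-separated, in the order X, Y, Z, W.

Propagating the distribution step by step (d_{t+1} = d_t * P):
d_0 = (X=1/2, Y=1/2, Z=0, W=0)
  d_1[X] = 1/2*1/6 + 1/2*1/4 + 0*1/4 + 0*1/6 = 5/24
  d_1[Y] = 1/2*1/4 + 1/2*1/2 + 0*1/6 + 0*1/12 = 3/8
  d_1[Z] = 1/2*5/12 + 1/2*1/12 + 0*1/2 + 0*1/2 = 1/4
  d_1[W] = 1/2*1/6 + 1/2*1/6 + 0*1/12 + 0*1/4 = 1/6
d_1 = (X=5/24, Y=3/8, Z=1/4, W=1/6)
  d_2[X] = 5/24*1/6 + 3/8*1/4 + 1/4*1/4 + 1/6*1/6 = 7/32
  d_2[Y] = 5/24*1/4 + 3/8*1/2 + 1/4*1/6 + 1/6*1/12 = 85/288
  d_2[Z] = 5/24*5/12 + 3/8*1/12 + 1/4*1/2 + 1/6*1/2 = 47/144
  d_2[W] = 5/24*1/6 + 3/8*1/6 + 1/4*1/12 + 1/6*1/4 = 23/144
d_2 = (X=7/32, Y=85/288, Z=47/144, W=23/144)
  d_3[X] = 7/32*1/6 + 85/288*1/4 + 47/144*1/4 + 23/144*1/6 = 755/3456
  d_3[Y] = 7/32*1/4 + 85/288*1/2 + 47/144*1/6 + 23/144*1/12 = 311/1152
  d_3[Z] = 7/32*5/12 + 85/288*1/12 + 47/144*1/2 + 23/144*1/2 = 155/432
  d_3[W] = 7/32*1/6 + 85/288*1/6 + 47/144*1/12 + 23/144*1/4 = 11/72
d_3 = (X=755/3456, Y=311/1152, Z=155/432, W=11/72)
  d_4[X] = 755/3456*1/6 + 311/1152*1/4 + 155/432*1/4 + 11/72*1/6 = 9085/41472
  d_4[Y] = 755/3456*1/4 + 311/1152*1/2 + 155/432*1/6 + 11/72*1/12 = 10871/41472
  d_4[Z] = 755/3456*5/12 + 311/1152*1/12 + 155/432*1/2 + 11/72*1/2 = 3829/10368
  d_4[W] = 755/3456*1/6 + 311/1152*1/6 + 155/432*1/12 + 11/72*1/4 = 775/5184
d_4 = (X=9085/41472, Y=10871/41472, Z=3829/10368, W=775/5184)

Answer: 9085/41472 10871/41472 3829/10368 775/5184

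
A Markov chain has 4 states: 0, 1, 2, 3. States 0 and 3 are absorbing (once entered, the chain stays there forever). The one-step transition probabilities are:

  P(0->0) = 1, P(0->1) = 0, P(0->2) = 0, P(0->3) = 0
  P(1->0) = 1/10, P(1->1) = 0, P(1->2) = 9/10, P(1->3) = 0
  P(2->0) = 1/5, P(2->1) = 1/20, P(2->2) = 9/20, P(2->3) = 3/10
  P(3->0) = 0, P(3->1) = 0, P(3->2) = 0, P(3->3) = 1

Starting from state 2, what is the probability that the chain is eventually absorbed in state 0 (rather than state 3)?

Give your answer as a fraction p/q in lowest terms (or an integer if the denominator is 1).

Let a_i = P(absorbed in 0 | start in state i).
Boundary conditions: a_0 = 1, a_3 = 0.
For each transient state i, a_i = sum_j P(i->j) * a_j:
  a_1 = 1/10*a_0 + 0*a_1 + 9/10*a_2 + 0*a_3
  a_2 = 1/5*a_0 + 1/20*a_1 + 9/20*a_2 + 3/10*a_3

Substituting a_0 = 1 and a_3 = 0, rearrange to (I - Q) a = r where r[i] = P(i -> 0):
  [1, -9/10] . (a_1, a_2) = 1/10
  [-1/20, 11/20] . (a_1, a_2) = 1/5

Solving yields:
  a_1 = 47/101
  a_2 = 41/101

Starting state is 2, so the absorption probability is a_2 = 41/101.

Answer: 41/101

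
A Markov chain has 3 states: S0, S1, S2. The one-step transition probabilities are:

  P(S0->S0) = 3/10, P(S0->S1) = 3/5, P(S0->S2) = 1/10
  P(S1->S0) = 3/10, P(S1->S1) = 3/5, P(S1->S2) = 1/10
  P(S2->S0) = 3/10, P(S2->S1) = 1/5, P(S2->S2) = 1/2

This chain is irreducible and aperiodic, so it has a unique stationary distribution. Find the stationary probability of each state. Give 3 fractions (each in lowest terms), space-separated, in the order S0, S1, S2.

The stationary distribution satisfies pi = pi * P, i.e.:
  pi_S0 = 3/10*pi_S0 + 3/10*pi_S1 + 3/10*pi_S2
  pi_S1 = 3/5*pi_S0 + 3/5*pi_S1 + 1/5*pi_S2
  pi_S2 = 1/10*pi_S0 + 1/10*pi_S1 + 1/2*pi_S2
with normalization: pi_S0 + pi_S1 + pi_S2 = 1.

Using the first 2 balance equations plus normalization, the linear system A*pi = b is:
  [-7/10, 3/10, 3/10] . pi = 0
  [3/5, -2/5, 1/5] . pi = 0
  [1, 1, 1] . pi = 1

Solving yields:
  pi_S0 = 3/10
  pi_S1 = 8/15
  pi_S2 = 1/6

Verification (pi * P):
  3/10*3/10 + 8/15*3/10 + 1/6*3/10 = 3/10 = pi_S0  (ok)
  3/10*3/5 + 8/15*3/5 + 1/6*1/5 = 8/15 = pi_S1  (ok)
  3/10*1/10 + 8/15*1/10 + 1/6*1/2 = 1/6 = pi_S2  (ok)

Answer: 3/10 8/15 1/6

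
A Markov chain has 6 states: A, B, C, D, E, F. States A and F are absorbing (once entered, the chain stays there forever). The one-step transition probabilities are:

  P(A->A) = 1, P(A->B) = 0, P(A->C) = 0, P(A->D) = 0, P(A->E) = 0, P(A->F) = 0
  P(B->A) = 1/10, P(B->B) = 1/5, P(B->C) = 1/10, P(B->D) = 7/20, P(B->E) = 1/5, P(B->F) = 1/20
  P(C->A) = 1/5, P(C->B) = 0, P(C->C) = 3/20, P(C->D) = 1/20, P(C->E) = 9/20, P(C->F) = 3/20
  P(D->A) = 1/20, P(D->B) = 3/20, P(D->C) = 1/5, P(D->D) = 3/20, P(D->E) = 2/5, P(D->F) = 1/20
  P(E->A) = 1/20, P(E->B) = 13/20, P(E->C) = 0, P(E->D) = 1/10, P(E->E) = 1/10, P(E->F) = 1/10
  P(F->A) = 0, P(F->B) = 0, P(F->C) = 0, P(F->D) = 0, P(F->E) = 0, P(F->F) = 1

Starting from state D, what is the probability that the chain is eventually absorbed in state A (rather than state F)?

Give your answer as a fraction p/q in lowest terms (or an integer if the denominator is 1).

Let a_i = P(absorbed in A | start in state i).
Boundary conditions: a_A = 1, a_F = 0.
For each transient state i, a_i = sum_j P(i->j) * a_j:
  a_B = 1/10*a_A + 1/5*a_B + 1/10*a_C + 7/20*a_D + 1/5*a_E + 1/20*a_F
  a_C = 1/5*a_A + 0*a_B + 3/20*a_C + 1/20*a_D + 9/20*a_E + 3/20*a_F
  a_D = 1/20*a_A + 3/20*a_B + 1/5*a_C + 3/20*a_D + 2/5*a_E + 1/20*a_F
  a_E = 1/20*a_A + 13/20*a_B + 0*a_C + 1/10*a_D + 1/10*a_E + 1/10*a_F

Substituting a_A = 1 and a_F = 0, rearrange to (I - Q) a = r where r[i] = P(i -> A):
  [4/5, -1/10, -7/20, -1/5] . (a_B, a_C, a_D, a_E) = 1/10
  [0, 17/20, -1/20, -9/20] . (a_B, a_C, a_D, a_E) = 1/5
  [-3/20, -1/5, 17/20, -2/5] . (a_B, a_C, a_D, a_E) = 1/20
  [-13/20, 0, -1/10, 9/10] . (a_B, a_C, a_D, a_E) = 1/20

Solving yields:
  a_B = 4763/8717
  a_C = 4662/8717
  a_D = 4534/8717
  a_E = 4428/8717

Starting state is D, so the absorption probability is a_D = 4534/8717.

Answer: 4534/8717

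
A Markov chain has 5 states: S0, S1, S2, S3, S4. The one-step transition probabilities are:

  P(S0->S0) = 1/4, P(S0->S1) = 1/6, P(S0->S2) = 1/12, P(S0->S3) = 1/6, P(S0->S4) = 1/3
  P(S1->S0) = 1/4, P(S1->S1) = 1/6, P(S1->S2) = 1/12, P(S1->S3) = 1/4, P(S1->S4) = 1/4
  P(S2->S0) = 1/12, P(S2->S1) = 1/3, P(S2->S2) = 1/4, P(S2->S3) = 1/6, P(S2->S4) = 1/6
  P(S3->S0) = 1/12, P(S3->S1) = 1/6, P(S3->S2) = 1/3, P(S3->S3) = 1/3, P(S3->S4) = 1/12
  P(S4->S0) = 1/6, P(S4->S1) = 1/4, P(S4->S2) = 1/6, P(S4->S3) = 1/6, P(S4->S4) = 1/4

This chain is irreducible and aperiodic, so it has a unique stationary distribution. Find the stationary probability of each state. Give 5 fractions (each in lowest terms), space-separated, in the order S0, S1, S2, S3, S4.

Answer: 2615/15924 286/1327 2987/15924 294/1327 1681/7962

Derivation:
The stationary distribution satisfies pi = pi * P, i.e.:
  pi_S0 = 1/4*pi_S0 + 1/4*pi_S1 + 1/12*pi_S2 + 1/12*pi_S3 + 1/6*pi_S4
  pi_S1 = 1/6*pi_S0 + 1/6*pi_S1 + 1/3*pi_S2 + 1/6*pi_S3 + 1/4*pi_S4
  pi_S2 = 1/12*pi_S0 + 1/12*pi_S1 + 1/4*pi_S2 + 1/3*pi_S3 + 1/6*pi_S4
  pi_S3 = 1/6*pi_S0 + 1/4*pi_S1 + 1/6*pi_S2 + 1/3*pi_S3 + 1/6*pi_S4
  pi_S4 = 1/3*pi_S0 + 1/4*pi_S1 + 1/6*pi_S2 + 1/12*pi_S3 + 1/4*pi_S4
with normalization: pi_S0 + pi_S1 + pi_S2 + pi_S3 + pi_S4 = 1.

Using the first 4 balance equations plus normalization, the linear system A*pi = b is:
  [-3/4, 1/4, 1/12, 1/12, 1/6] . pi = 0
  [1/6, -5/6, 1/3, 1/6, 1/4] . pi = 0
  [1/12, 1/12, -3/4, 1/3, 1/6] . pi = 0
  [1/6, 1/4, 1/6, -2/3, 1/6] . pi = 0
  [1, 1, 1, 1, 1] . pi = 1

Solving yields:
  pi_S0 = 2615/15924
  pi_S1 = 286/1327
  pi_S2 = 2987/15924
  pi_S3 = 294/1327
  pi_S4 = 1681/7962

Verification (pi * P):
  2615/15924*1/4 + 286/1327*1/4 + 2987/15924*1/12 + 294/1327*1/12 + 1681/7962*1/6 = 2615/15924 = pi_S0  (ok)
  2615/15924*1/6 + 286/1327*1/6 + 2987/15924*1/3 + 294/1327*1/6 + 1681/7962*1/4 = 286/1327 = pi_S1  (ok)
  2615/15924*1/12 + 286/1327*1/12 + 2987/15924*1/4 + 294/1327*1/3 + 1681/7962*1/6 = 2987/15924 = pi_S2  (ok)
  2615/15924*1/6 + 286/1327*1/4 + 2987/15924*1/6 + 294/1327*1/3 + 1681/7962*1/6 = 294/1327 = pi_S3  (ok)
  2615/15924*1/3 + 286/1327*1/4 + 2987/15924*1/6 + 294/1327*1/12 + 1681/7962*1/4 = 1681/7962 = pi_S4  (ok)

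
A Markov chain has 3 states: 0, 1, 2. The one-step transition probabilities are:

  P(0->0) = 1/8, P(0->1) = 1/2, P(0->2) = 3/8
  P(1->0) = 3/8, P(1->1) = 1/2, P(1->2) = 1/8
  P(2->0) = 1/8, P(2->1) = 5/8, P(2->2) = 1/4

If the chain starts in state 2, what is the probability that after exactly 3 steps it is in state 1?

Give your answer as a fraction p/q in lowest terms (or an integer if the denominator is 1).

Answer: 67/128

Derivation:
Computing P^3 by repeated multiplication:
P^1 =
  0: [1/8, 1/2, 3/8]
  1: [3/8, 1/2, 1/8]
  2: [1/8, 5/8, 1/4]
P^2 =
  0: [1/4, 35/64, 13/64]
  1: [1/4, 33/64, 15/64]
  2: [9/32, 17/32, 3/16]
P^3 =
  0: [67/256, 269/512, 109/512]
  1: [65/256, 271/512, 111/512]
  2: [33/128, 67/128, 7/32]

(P^3)[2 -> 1] = 67/128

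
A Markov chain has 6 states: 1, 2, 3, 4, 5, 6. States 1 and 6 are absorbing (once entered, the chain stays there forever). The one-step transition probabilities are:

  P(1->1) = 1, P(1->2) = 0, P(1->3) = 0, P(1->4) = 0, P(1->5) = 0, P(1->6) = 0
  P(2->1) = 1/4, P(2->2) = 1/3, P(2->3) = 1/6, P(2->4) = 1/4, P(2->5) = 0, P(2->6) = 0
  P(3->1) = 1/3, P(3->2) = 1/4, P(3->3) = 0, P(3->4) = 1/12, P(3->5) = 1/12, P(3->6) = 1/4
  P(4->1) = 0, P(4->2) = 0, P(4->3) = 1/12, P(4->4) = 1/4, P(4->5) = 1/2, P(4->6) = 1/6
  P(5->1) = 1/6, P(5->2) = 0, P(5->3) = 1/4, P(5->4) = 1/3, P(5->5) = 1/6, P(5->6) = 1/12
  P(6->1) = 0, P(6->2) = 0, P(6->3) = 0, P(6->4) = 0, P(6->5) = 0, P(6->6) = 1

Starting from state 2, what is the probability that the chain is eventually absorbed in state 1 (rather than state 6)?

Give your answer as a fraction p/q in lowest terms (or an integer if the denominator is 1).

Answer: 3561/5216

Derivation:
Let a_i = P(absorbed in 1 | start in state i).
Boundary conditions: a_1 = 1, a_6 = 0.
For each transient state i, a_i = sum_j P(i->j) * a_j:
  a_2 = 1/4*a_1 + 1/3*a_2 + 1/6*a_3 + 1/4*a_4 + 0*a_5 + 0*a_6
  a_3 = 1/3*a_1 + 1/4*a_2 + 0*a_3 + 1/12*a_4 + 1/12*a_5 + 1/4*a_6
  a_4 = 0*a_1 + 0*a_2 + 1/12*a_3 + 1/4*a_4 + 1/2*a_5 + 1/6*a_6
  a_5 = 1/6*a_1 + 0*a_2 + 1/4*a_3 + 1/3*a_4 + 1/6*a_5 + 1/12*a_6

Substituting a_1 = 1 and a_6 = 0, rearrange to (I - Q) a = r where r[i] = P(i -> 1):
  [2/3, -1/6, -1/4, 0] . (a_2, a_3, a_4, a_5) = 1/4
  [-1/4, 1, -1/12, -1/12] . (a_2, a_3, a_4, a_5) = 1/3
  [0, -1/12, 3/4, -1/2] . (a_2, a_3, a_4, a_5) = 0
  [0, -1/4, -1/3, 5/6] . (a_2, a_3, a_4, a_5) = 1/6

Solving yields:
  a_2 = 3561/5216
  a_3 = 1527/2608
  a_4 = 561/1304
  a_5 = 2857/5216

Starting state is 2, so the absorption probability is a_2 = 3561/5216.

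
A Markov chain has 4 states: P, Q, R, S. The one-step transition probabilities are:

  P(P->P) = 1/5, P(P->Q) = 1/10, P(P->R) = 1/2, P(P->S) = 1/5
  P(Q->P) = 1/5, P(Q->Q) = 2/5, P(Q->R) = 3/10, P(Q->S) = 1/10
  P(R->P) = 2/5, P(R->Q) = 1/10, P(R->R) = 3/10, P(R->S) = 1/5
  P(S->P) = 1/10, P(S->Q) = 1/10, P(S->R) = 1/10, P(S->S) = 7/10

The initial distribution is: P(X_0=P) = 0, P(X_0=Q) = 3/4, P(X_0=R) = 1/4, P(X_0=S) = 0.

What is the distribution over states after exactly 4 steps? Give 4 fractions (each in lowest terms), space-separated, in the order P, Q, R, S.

Answer: 9247/40000 5911/40000 5787/20000 3317/10000

Derivation:
Propagating the distribution step by step (d_{t+1} = d_t * P):
d_0 = (P=0, Q=3/4, R=1/4, S=0)
  d_1[P] = 0*1/5 + 3/4*1/5 + 1/4*2/5 + 0*1/10 = 1/4
  d_1[Q] = 0*1/10 + 3/4*2/5 + 1/4*1/10 + 0*1/10 = 13/40
  d_1[R] = 0*1/2 + 3/4*3/10 + 1/4*3/10 + 0*1/10 = 3/10
  d_1[S] = 0*1/5 + 3/4*1/10 + 1/4*1/5 + 0*7/10 = 1/8
d_1 = (P=1/4, Q=13/40, R=3/10, S=1/8)
  d_2[P] = 1/4*1/5 + 13/40*1/5 + 3/10*2/5 + 1/8*1/10 = 99/400
  d_2[Q] = 1/4*1/10 + 13/40*2/5 + 3/10*1/10 + 1/8*1/10 = 79/400
  d_2[R] = 1/4*1/2 + 13/40*3/10 + 3/10*3/10 + 1/8*1/10 = 13/40
  d_2[S] = 1/4*1/5 + 13/40*1/10 + 3/10*1/5 + 1/8*7/10 = 23/100
d_2 = (P=99/400, Q=79/400, R=13/40, S=23/100)
  d_3[P] = 99/400*1/5 + 79/400*1/5 + 13/40*2/5 + 23/100*1/10 = 121/500
  d_3[Q] = 99/400*1/10 + 79/400*2/5 + 13/40*1/10 + 23/100*1/10 = 637/4000
  d_3[R] = 99/400*1/2 + 79/400*3/10 + 13/40*3/10 + 23/100*1/10 = 607/2000
  d_3[S] = 99/400*1/5 + 79/400*1/10 + 13/40*1/5 + 23/100*7/10 = 1181/4000
d_3 = (P=121/500, Q=637/4000, R=607/2000, S=1181/4000)
  d_4[P] = 121/500*1/5 + 637/4000*1/5 + 607/2000*2/5 + 1181/4000*1/10 = 9247/40000
  d_4[Q] = 121/500*1/10 + 637/4000*2/5 + 607/2000*1/10 + 1181/4000*1/10 = 5911/40000
  d_4[R] = 121/500*1/2 + 637/4000*3/10 + 607/2000*3/10 + 1181/4000*1/10 = 5787/20000
  d_4[S] = 121/500*1/5 + 637/4000*1/10 + 607/2000*1/5 + 1181/4000*7/10 = 3317/10000
d_4 = (P=9247/40000, Q=5911/40000, R=5787/20000, S=3317/10000)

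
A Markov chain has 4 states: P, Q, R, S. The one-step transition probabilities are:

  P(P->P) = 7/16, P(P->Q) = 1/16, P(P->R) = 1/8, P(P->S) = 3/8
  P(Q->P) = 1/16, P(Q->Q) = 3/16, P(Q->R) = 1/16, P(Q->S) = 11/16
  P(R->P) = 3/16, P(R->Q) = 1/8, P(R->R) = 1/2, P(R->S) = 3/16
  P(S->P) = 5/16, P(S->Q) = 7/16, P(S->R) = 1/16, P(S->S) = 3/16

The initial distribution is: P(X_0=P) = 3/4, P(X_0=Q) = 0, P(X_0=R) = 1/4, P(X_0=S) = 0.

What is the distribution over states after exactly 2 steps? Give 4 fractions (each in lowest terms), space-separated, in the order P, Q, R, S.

Propagating the distribution step by step (d_{t+1} = d_t * P):
d_0 = (P=3/4, Q=0, R=1/4, S=0)
  d_1[P] = 3/4*7/16 + 0*1/16 + 1/4*3/16 + 0*5/16 = 3/8
  d_1[Q] = 3/4*1/16 + 0*3/16 + 1/4*1/8 + 0*7/16 = 5/64
  d_1[R] = 3/4*1/8 + 0*1/16 + 1/4*1/2 + 0*1/16 = 7/32
  d_1[S] = 3/4*3/8 + 0*11/16 + 1/4*3/16 + 0*3/16 = 21/64
d_1 = (P=3/8, Q=5/64, R=7/32, S=21/64)
  d_2[P] = 3/8*7/16 + 5/64*1/16 + 7/32*3/16 + 21/64*5/16 = 5/16
  d_2[Q] = 3/8*1/16 + 5/64*3/16 + 7/32*1/8 + 21/64*7/16 = 107/512
  d_2[R] = 3/8*1/8 + 5/64*1/16 + 7/32*1/2 + 21/64*1/16 = 93/512
  d_2[S] = 3/8*3/8 + 5/64*11/16 + 7/32*3/16 + 21/64*3/16 = 19/64
d_2 = (P=5/16, Q=107/512, R=93/512, S=19/64)

Answer: 5/16 107/512 93/512 19/64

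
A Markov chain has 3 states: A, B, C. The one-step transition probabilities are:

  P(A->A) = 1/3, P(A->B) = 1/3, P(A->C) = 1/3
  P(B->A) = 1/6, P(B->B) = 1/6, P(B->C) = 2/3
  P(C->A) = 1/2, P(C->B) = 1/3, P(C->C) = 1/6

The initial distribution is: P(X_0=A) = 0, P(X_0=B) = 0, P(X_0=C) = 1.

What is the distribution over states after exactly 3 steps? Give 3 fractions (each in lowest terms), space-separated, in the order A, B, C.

Propagating the distribution step by step (d_{t+1} = d_t * P):
d_0 = (A=0, B=0, C=1)
  d_1[A] = 0*1/3 + 0*1/6 + 1*1/2 = 1/2
  d_1[B] = 0*1/3 + 0*1/6 + 1*1/3 = 1/3
  d_1[C] = 0*1/3 + 0*2/3 + 1*1/6 = 1/6
d_1 = (A=1/2, B=1/3, C=1/6)
  d_2[A] = 1/2*1/3 + 1/3*1/6 + 1/6*1/2 = 11/36
  d_2[B] = 1/2*1/3 + 1/3*1/6 + 1/6*1/3 = 5/18
  d_2[C] = 1/2*1/3 + 1/3*2/3 + 1/6*1/6 = 5/12
d_2 = (A=11/36, B=5/18, C=5/12)
  d_3[A] = 11/36*1/3 + 5/18*1/6 + 5/12*1/2 = 77/216
  d_3[B] = 11/36*1/3 + 5/18*1/6 + 5/12*1/3 = 31/108
  d_3[C] = 11/36*1/3 + 5/18*2/3 + 5/12*1/6 = 77/216
d_3 = (A=77/216, B=31/108, C=77/216)

Answer: 77/216 31/108 77/216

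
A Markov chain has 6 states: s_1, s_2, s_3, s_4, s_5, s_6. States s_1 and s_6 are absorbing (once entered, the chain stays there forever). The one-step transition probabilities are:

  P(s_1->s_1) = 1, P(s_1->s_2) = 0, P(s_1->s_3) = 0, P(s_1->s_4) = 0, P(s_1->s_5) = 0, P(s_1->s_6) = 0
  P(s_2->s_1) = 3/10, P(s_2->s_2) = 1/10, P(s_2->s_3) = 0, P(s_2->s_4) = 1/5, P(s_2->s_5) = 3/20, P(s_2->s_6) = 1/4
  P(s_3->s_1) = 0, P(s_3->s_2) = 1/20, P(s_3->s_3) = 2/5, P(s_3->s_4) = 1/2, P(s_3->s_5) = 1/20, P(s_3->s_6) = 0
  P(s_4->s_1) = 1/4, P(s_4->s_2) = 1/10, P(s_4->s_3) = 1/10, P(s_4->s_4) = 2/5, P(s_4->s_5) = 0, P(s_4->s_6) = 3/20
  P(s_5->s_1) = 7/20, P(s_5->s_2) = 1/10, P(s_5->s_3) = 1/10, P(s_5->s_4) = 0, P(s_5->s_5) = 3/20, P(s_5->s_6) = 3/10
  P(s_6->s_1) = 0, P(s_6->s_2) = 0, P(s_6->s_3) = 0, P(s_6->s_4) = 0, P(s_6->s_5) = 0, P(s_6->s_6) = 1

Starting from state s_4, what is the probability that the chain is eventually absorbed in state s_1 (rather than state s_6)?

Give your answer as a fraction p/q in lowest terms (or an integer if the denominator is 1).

Let a_i = P(absorbed in s_1 | start in state i).
Boundary conditions: a_s_1 = 1, a_s_6 = 0.
For each transient state i, a_i = sum_j P(i->j) * a_j:
  a_s_2 = 3/10*a_s_1 + 1/10*a_s_2 + 0*a_s_3 + 1/5*a_s_4 + 3/20*a_s_5 + 1/4*a_s_6
  a_s_3 = 0*a_s_1 + 1/20*a_s_2 + 2/5*a_s_3 + 1/2*a_s_4 + 1/20*a_s_5 + 0*a_s_6
  a_s_4 = 1/4*a_s_1 + 1/10*a_s_2 + 1/10*a_s_3 + 2/5*a_s_4 + 0*a_s_5 + 3/20*a_s_6
  a_s_5 = 7/20*a_s_1 + 1/10*a_s_2 + 1/10*a_s_3 + 0*a_s_4 + 3/20*a_s_5 + 3/10*a_s_6

Substituting a_s_1 = 1 and a_s_6 = 0, rearrange to (I - Q) a = r where r[i] = P(i -> s_1):
  [9/10, 0, -1/5, -3/20] . (a_s_2, a_s_3, a_s_4, a_s_5) = 3/10
  [-1/20, 3/5, -1/2, -1/20] . (a_s_2, a_s_3, a_s_4, a_s_5) = 0
  [-1/10, -1/10, 3/5, 0] . (a_s_2, a_s_3, a_s_4, a_s_5) = 1/4
  [-1/10, -1/10, 0, 17/20] . (a_s_2, a_s_3, a_s_4, a_s_5) = 7/20

Solving yields:
  a_s_2 = 2438/4351
  a_s_3 = 5229/8702
  a_s_4 = 2655/4351
  a_s_5 = 2386/4351

Starting state is s_4, so the absorption probability is a_s_4 = 2655/4351.

Answer: 2655/4351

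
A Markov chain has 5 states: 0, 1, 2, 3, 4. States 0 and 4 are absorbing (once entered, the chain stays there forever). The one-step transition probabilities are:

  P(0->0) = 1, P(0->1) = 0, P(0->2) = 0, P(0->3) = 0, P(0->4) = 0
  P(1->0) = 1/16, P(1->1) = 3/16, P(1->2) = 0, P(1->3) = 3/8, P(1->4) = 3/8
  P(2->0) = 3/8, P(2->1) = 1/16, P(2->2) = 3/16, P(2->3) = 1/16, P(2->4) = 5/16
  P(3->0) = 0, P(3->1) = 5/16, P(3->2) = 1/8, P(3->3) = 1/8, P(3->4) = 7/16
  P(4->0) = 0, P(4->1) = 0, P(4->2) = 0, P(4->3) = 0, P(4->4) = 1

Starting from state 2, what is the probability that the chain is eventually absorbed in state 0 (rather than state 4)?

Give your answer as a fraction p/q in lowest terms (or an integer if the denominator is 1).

Answer: 49/102

Derivation:
Let a_i = P(absorbed in 0 | start in state i).
Boundary conditions: a_0 = 1, a_4 = 0.
For each transient state i, a_i = sum_j P(i->j) * a_j:
  a_1 = 1/16*a_0 + 3/16*a_1 + 0*a_2 + 3/8*a_3 + 3/8*a_4
  a_2 = 3/8*a_0 + 1/16*a_1 + 3/16*a_2 + 1/16*a_3 + 5/16*a_4
  a_3 = 0*a_0 + 5/16*a_1 + 1/8*a_2 + 1/8*a_3 + 7/16*a_4

Substituting a_0 = 1 and a_4 = 0, rearrange to (I - Q) a = r where r[i] = P(i -> 0):
  [13/16, 0, -3/8] . (a_1, a_2, a_3) = 1/16
  [-1/16, 13/16, -1/16] . (a_1, a_2, a_3) = 3/8
  [-5/16, -1/8, 7/8] . (a_1, a_2, a_3) = 0

Solving yields:
  a_1 = 42/323
  a_2 = 49/102
  a_3 = 223/1938

Starting state is 2, so the absorption probability is a_2 = 49/102.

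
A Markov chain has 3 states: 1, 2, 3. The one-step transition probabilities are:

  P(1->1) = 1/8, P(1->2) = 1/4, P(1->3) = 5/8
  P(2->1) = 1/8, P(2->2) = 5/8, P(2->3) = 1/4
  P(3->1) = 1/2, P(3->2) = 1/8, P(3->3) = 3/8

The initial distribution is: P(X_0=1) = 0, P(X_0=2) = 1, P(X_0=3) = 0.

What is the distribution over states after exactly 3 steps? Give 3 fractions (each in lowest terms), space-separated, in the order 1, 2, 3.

Propagating the distribution step by step (d_{t+1} = d_t * P):
d_0 = (1=0, 2=1, 3=0)
  d_1[1] = 0*1/8 + 1*1/8 + 0*1/2 = 1/8
  d_1[2] = 0*1/4 + 1*5/8 + 0*1/8 = 5/8
  d_1[3] = 0*5/8 + 1*1/4 + 0*3/8 = 1/4
d_1 = (1=1/8, 2=5/8, 3=1/4)
  d_2[1] = 1/8*1/8 + 5/8*1/8 + 1/4*1/2 = 7/32
  d_2[2] = 1/8*1/4 + 5/8*5/8 + 1/4*1/8 = 29/64
  d_2[3] = 1/8*5/8 + 5/8*1/4 + 1/4*3/8 = 21/64
d_2 = (1=7/32, 2=29/64, 3=21/64)
  d_3[1] = 7/32*1/8 + 29/64*1/8 + 21/64*1/2 = 127/512
  d_3[2] = 7/32*1/4 + 29/64*5/8 + 21/64*1/8 = 97/256
  d_3[3] = 7/32*5/8 + 29/64*1/4 + 21/64*3/8 = 191/512
d_3 = (1=127/512, 2=97/256, 3=191/512)

Answer: 127/512 97/256 191/512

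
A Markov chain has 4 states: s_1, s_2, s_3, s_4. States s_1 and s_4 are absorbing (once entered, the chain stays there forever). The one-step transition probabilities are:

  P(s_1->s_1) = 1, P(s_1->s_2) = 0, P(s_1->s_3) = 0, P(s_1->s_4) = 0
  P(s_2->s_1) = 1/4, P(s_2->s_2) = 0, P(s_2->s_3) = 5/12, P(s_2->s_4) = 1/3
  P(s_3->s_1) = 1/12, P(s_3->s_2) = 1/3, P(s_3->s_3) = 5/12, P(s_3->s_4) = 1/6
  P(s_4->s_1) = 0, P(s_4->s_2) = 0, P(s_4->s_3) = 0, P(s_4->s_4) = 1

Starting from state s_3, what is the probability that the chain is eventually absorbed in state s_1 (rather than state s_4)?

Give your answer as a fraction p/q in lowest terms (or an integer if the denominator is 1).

Answer: 3/8

Derivation:
Let a_i = P(absorbed in s_1 | start in state i).
Boundary conditions: a_s_1 = 1, a_s_4 = 0.
For each transient state i, a_i = sum_j P(i->j) * a_j:
  a_s_2 = 1/4*a_s_1 + 0*a_s_2 + 5/12*a_s_3 + 1/3*a_s_4
  a_s_3 = 1/12*a_s_1 + 1/3*a_s_2 + 5/12*a_s_3 + 1/6*a_s_4

Substituting a_s_1 = 1 and a_s_4 = 0, rearrange to (I - Q) a = r where r[i] = P(i -> s_1):
  [1, -5/12] . (a_s_2, a_s_3) = 1/4
  [-1/3, 7/12] . (a_s_2, a_s_3) = 1/12

Solving yields:
  a_s_2 = 13/32
  a_s_3 = 3/8

Starting state is s_3, so the absorption probability is a_s_3 = 3/8.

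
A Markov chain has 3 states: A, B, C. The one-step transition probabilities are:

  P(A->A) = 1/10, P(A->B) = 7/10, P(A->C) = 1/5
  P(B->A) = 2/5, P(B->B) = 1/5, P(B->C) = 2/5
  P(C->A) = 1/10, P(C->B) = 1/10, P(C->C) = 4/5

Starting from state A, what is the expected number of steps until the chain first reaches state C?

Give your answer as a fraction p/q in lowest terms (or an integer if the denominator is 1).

Let h_i = expected steps to first reach C from state i.
Boundary: h_C = 0.
First-step equations for the other states:
  h_A = 1 + 1/10*h_A + 7/10*h_B + 1/5*h_C
  h_B = 1 + 2/5*h_A + 1/5*h_B + 2/5*h_C

Substituting h_C = 0 and rearranging gives the linear system (I - Q) h = 1:
  [9/10, -7/10] . (h_A, h_B) = 1
  [-2/5, 4/5] . (h_A, h_B) = 1

Solving yields:
  h_A = 75/22
  h_B = 65/22

Starting state is A, so the expected hitting time is h_A = 75/22.

Answer: 75/22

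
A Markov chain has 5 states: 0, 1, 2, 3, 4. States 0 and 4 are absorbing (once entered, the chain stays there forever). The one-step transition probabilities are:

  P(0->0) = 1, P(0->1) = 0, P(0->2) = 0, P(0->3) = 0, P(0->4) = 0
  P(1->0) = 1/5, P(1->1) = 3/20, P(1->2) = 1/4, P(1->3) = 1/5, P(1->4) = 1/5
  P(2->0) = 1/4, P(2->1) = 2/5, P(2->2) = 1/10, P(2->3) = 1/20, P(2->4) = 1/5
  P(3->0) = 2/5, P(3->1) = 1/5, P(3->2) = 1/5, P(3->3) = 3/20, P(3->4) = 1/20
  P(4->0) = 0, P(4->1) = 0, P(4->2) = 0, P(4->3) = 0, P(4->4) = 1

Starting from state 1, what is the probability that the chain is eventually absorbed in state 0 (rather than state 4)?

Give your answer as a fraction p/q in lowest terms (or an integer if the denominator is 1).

Answer: 2329/4018

Derivation:
Let a_i = P(absorbed in 0 | start in state i).
Boundary conditions: a_0 = 1, a_4 = 0.
For each transient state i, a_i = sum_j P(i->j) * a_j:
  a_1 = 1/5*a_0 + 3/20*a_1 + 1/4*a_2 + 1/5*a_3 + 1/5*a_4
  a_2 = 1/4*a_0 + 2/5*a_1 + 1/10*a_2 + 1/20*a_3 + 1/5*a_4
  a_3 = 2/5*a_0 + 1/5*a_1 + 1/5*a_2 + 3/20*a_3 + 1/20*a_4

Substituting a_0 = 1 and a_4 = 0, rearrange to (I - Q) a = r where r[i] = P(i -> 0):
  [17/20, -1/4, -1/5] . (a_1, a_2, a_3) = 1/5
  [-2/5, 9/10, -1/20] . (a_1, a_2, a_3) = 1/4
  [-1/5, -1/5, 17/20] . (a_1, a_2, a_3) = 2/5

Solving yields:
  a_1 = 2329/4018
  a_2 = 331/574
  a_3 = 1492/2009

Starting state is 1, so the absorption probability is a_1 = 2329/4018.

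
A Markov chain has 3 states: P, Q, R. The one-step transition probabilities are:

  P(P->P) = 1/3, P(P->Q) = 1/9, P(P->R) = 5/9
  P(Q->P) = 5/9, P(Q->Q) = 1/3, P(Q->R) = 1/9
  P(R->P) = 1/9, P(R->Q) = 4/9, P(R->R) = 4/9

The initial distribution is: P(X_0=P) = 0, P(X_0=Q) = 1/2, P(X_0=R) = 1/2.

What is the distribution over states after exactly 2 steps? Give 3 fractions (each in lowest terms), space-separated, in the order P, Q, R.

Propagating the distribution step by step (d_{t+1} = d_t * P):
d_0 = (P=0, Q=1/2, R=1/2)
  d_1[P] = 0*1/3 + 1/2*5/9 + 1/2*1/9 = 1/3
  d_1[Q] = 0*1/9 + 1/2*1/3 + 1/2*4/9 = 7/18
  d_1[R] = 0*5/9 + 1/2*1/9 + 1/2*4/9 = 5/18
d_1 = (P=1/3, Q=7/18, R=5/18)
  d_2[P] = 1/3*1/3 + 7/18*5/9 + 5/18*1/9 = 29/81
  d_2[Q] = 1/3*1/9 + 7/18*1/3 + 5/18*4/9 = 47/162
  d_2[R] = 1/3*5/9 + 7/18*1/9 + 5/18*4/9 = 19/54
d_2 = (P=29/81, Q=47/162, R=19/54)

Answer: 29/81 47/162 19/54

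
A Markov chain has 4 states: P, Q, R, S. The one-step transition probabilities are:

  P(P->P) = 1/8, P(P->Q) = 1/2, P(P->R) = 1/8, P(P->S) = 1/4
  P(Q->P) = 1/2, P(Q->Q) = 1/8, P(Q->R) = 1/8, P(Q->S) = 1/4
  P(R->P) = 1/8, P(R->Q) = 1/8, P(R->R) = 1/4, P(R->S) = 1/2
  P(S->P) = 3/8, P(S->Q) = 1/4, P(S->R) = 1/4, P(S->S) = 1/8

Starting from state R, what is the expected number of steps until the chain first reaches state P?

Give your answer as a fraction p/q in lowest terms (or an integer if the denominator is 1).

Answer: 48/13

Derivation:
Let h_i = expected steps to first reach P from state i.
Boundary: h_P = 0.
First-step equations for the other states:
  h_Q = 1 + 1/2*h_P + 1/8*h_Q + 1/8*h_R + 1/4*h_S
  h_R = 1 + 1/8*h_P + 1/8*h_Q + 1/4*h_R + 1/2*h_S
  h_S = 1 + 3/8*h_P + 1/4*h_Q + 1/4*h_R + 1/8*h_S

Substituting h_P = 0 and rearranging gives the linear system (I - Q) h = 1:
  [7/8, -1/8, -1/4] . (h_Q, h_R, h_S) = 1
  [-1/8, 3/4, -1/2] . (h_Q, h_R, h_S) = 1
  [-1/4, -1/4, 7/8] . (h_Q, h_R, h_S) = 1

Solving yields:
  h_Q = 488/195
  h_R = 48/13
  h_S = 568/195

Starting state is R, so the expected hitting time is h_R = 48/13.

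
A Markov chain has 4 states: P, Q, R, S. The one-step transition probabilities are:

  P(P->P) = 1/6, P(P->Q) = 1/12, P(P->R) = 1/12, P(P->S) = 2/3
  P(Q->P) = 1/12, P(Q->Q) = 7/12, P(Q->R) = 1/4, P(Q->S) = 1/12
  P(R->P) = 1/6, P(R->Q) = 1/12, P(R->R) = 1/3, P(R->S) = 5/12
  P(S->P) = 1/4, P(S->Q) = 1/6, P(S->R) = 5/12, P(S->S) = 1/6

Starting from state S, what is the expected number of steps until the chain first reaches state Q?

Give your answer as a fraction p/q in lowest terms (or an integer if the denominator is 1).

Answer: 220/27

Derivation:
Let h_i = expected steps to first reach Q from state i.
Boundary: h_Q = 0.
First-step equations for the other states:
  h_P = 1 + 1/6*h_P + 1/12*h_Q + 1/12*h_R + 2/3*h_S
  h_R = 1 + 1/6*h_P + 1/12*h_Q + 1/3*h_R + 5/12*h_S
  h_S = 1 + 1/4*h_P + 1/6*h_Q + 5/12*h_R + 1/6*h_S

Substituting h_Q = 0 and rearranging gives the linear system (I - Q) h = 1:
  [5/6, -1/12, -2/3] . (h_P, h_R, h_S) = 1
  [-1/6, 2/3, -5/12] . (h_P, h_R, h_S) = 1
  [-1/4, -5/12, 5/6] . (h_P, h_R, h_S) = 1

Solving yields:
  h_P = 232/27
  h_R = 236/27
  h_S = 220/27

Starting state is S, so the expected hitting time is h_S = 220/27.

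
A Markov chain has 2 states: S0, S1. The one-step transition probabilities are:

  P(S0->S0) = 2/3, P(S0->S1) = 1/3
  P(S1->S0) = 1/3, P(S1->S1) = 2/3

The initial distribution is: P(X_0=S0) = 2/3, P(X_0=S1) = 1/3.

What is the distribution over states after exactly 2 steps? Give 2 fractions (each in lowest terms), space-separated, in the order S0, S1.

Answer: 14/27 13/27

Derivation:
Propagating the distribution step by step (d_{t+1} = d_t * P):
d_0 = (S0=2/3, S1=1/3)
  d_1[S0] = 2/3*2/3 + 1/3*1/3 = 5/9
  d_1[S1] = 2/3*1/3 + 1/3*2/3 = 4/9
d_1 = (S0=5/9, S1=4/9)
  d_2[S0] = 5/9*2/3 + 4/9*1/3 = 14/27
  d_2[S1] = 5/9*1/3 + 4/9*2/3 = 13/27
d_2 = (S0=14/27, S1=13/27)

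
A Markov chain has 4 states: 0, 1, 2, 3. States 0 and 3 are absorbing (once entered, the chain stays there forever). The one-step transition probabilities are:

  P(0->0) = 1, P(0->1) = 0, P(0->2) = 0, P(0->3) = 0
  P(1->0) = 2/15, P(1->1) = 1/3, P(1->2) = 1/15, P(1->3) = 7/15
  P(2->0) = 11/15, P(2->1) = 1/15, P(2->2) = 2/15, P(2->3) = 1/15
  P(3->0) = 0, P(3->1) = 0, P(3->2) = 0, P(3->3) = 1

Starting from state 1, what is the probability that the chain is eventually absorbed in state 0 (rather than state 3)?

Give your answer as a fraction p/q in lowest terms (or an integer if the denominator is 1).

Let a_i = P(absorbed in 0 | start in state i).
Boundary conditions: a_0 = 1, a_3 = 0.
For each transient state i, a_i = sum_j P(i->j) * a_j:
  a_1 = 2/15*a_0 + 1/3*a_1 + 1/15*a_2 + 7/15*a_3
  a_2 = 11/15*a_0 + 1/15*a_1 + 2/15*a_2 + 1/15*a_3

Substituting a_0 = 1 and a_3 = 0, rearrange to (I - Q) a = r where r[i] = P(i -> 0):
  [2/3, -1/15] . (a_1, a_2) = 2/15
  [-1/15, 13/15] . (a_1, a_2) = 11/15

Solving yields:
  a_1 = 37/129
  a_2 = 112/129

Starting state is 1, so the absorption probability is a_1 = 37/129.

Answer: 37/129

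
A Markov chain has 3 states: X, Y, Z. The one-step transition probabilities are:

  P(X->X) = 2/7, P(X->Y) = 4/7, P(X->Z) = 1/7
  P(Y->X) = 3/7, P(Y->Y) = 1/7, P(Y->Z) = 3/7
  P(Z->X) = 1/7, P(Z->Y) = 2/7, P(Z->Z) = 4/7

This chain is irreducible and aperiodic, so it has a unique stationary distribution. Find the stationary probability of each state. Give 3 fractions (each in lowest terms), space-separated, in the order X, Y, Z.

Answer: 3/11 7/22 9/22

Derivation:
The stationary distribution satisfies pi = pi * P, i.e.:
  pi_X = 2/7*pi_X + 3/7*pi_Y + 1/7*pi_Z
  pi_Y = 4/7*pi_X + 1/7*pi_Y + 2/7*pi_Z
  pi_Z = 1/7*pi_X + 3/7*pi_Y + 4/7*pi_Z
with normalization: pi_X + pi_Y + pi_Z = 1.

Using the first 2 balance equations plus normalization, the linear system A*pi = b is:
  [-5/7, 3/7, 1/7] . pi = 0
  [4/7, -6/7, 2/7] . pi = 0
  [1, 1, 1] . pi = 1

Solving yields:
  pi_X = 3/11
  pi_Y = 7/22
  pi_Z = 9/22

Verification (pi * P):
  3/11*2/7 + 7/22*3/7 + 9/22*1/7 = 3/11 = pi_X  (ok)
  3/11*4/7 + 7/22*1/7 + 9/22*2/7 = 7/22 = pi_Y  (ok)
  3/11*1/7 + 7/22*3/7 + 9/22*4/7 = 9/22 = pi_Z  (ok)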